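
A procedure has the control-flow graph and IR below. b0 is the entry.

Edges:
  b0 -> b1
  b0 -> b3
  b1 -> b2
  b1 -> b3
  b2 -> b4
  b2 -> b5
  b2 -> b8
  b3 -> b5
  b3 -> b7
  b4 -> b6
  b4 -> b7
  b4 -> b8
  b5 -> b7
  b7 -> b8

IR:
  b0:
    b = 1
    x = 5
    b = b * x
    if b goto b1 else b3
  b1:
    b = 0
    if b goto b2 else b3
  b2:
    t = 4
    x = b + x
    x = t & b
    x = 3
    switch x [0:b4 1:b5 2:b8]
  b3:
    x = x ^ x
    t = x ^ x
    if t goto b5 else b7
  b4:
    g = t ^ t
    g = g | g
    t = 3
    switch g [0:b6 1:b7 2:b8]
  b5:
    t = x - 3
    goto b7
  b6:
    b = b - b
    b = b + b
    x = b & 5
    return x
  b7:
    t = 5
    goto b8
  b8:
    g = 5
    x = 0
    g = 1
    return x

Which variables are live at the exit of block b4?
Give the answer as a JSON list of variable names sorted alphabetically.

def/use:
  b0 def {b,x} use ∅
  b1 def {b} use ∅
  b2 def {t,x} use {b,x}
  b3 def {t,x} use {x}
  b4 def {g,t} use {t}
  b5 def {t} use {x}
  b6 def {b,x} use {b}
  b7 def {t} use ∅
  b8 def {g,x} use ∅

Live sets:
  b0 li=∅ lo={x}
  b1 li={x} lo={b,x}
  b2 li={b,x} lo={b,t,x}
  b3 li={x} lo={x}
  b4 li={b,t} lo={b}
  b5 li={x} lo=∅
  b6 li={b} lo=∅
  b7 li=∅ lo=∅
  b8 li=∅ lo=∅

live-out(b4) = ["b"]

Answer: ["b"]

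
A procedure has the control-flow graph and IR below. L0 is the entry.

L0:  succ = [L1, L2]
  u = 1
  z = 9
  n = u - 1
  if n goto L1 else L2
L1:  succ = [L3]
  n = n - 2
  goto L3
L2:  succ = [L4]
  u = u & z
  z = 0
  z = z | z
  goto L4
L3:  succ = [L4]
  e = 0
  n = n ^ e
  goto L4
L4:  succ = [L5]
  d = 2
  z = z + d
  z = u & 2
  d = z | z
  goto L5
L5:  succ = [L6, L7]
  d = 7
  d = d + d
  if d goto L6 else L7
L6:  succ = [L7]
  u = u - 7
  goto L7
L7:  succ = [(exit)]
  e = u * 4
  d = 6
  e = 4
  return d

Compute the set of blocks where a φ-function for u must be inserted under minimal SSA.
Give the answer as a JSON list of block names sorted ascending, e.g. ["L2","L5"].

Answer: ["L4", "L7"]

Derivation:
idom tree: L1←L0 L2←L0 L3←L1 L4←L0 L5←L4 L6←L5 L7←L5
Dom∩ at merges:
  L4: preds {L2,L3}: {L0,L2} ∩ {L0,L1,L3} = {L0}; idom=L0
  L7: preds {L5,L6}: {L0,L4,L5} ∩ {L0,L4,L5,L6} = {L0,L4,L5}; idom=L5

DF walk-up:
  join L4 pred L2: L2 stop@L0
  join L4 pred L3: L3→L1 stop@L0
  join L7 pred L5: · stop@L5
  join L7 pred L6: L6 stop@L5
  L0: DF=∅
  L1: DF={L4}
  L2: DF={L4}
  L3: DF={L4}
  L4: DF=∅
  L5: DF=∅
  L6: DF={L7}
  L7: DF=∅

φ for u: defs {L0,L2,L6}
  DF⁺ = {L4,L7}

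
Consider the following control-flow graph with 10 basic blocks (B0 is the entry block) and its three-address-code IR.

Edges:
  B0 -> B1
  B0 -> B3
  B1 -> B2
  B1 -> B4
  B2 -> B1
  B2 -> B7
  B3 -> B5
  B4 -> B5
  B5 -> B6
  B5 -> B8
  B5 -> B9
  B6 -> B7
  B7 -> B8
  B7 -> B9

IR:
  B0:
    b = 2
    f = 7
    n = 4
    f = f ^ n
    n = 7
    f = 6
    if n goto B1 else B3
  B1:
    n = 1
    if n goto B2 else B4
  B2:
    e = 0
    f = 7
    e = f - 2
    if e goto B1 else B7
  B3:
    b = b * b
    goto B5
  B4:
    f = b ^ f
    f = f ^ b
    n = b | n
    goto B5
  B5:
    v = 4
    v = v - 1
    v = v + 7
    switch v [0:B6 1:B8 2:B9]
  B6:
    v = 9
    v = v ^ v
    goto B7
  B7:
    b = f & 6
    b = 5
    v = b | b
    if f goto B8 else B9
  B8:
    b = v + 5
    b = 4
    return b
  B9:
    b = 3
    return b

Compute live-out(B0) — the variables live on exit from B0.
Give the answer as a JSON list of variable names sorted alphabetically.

Answer: ["b", "f"]

Working:
Per-block:
  B0: {b,f,n} / ∅
  B1: {n} / ∅
  B2: {e,f} / ∅
  B3: {b} / {b}
  B4: {f,n} / {b,f,n}
  B5: {v} / ∅
  B6: {v} / ∅
  B7: {b,v} / {f}
  B8: {b} / {v}
  B9: {b} / ∅

Backward fixpoint:
  live B0: ∅→{b,f}
  live B1: {b,f}→{b,f,n}
  live B2: {b}→{b,f}
  live B3: {b,f}→{f}
  live B4: {b,f,n}→{f}
  live B5: {f}→{f,v}
  live B6: {f}→{f}
  live B7: {f}→{v}
  live B8: {v}→∅
  live B9: ∅→∅

live-out(B0) = ["b", "f"]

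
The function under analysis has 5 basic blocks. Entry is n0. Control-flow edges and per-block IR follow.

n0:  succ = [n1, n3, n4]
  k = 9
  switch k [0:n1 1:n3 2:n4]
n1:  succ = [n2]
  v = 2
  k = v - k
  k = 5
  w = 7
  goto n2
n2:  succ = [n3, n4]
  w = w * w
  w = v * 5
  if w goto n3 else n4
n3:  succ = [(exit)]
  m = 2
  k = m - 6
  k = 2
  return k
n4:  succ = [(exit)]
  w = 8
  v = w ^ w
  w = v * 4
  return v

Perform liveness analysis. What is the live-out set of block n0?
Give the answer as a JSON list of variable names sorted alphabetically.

Answer: ["k"]

Analysis:
Per-block:
  n0: def={k} ue=∅
  n1: def={k,v,w} ue={k}
  n2: def={w} ue={v,w}
  n3: def={k,m} ue=∅
  n4: def={v,w} ue=∅

Backward fixpoint:
  n0: in=∅ out={k}
  n1: in={k} out={v,w}
  n2: in={v,w} out=∅
  n3: in=∅ out=∅
  n4: in=∅ out=∅

live-out(n0) = ["k"]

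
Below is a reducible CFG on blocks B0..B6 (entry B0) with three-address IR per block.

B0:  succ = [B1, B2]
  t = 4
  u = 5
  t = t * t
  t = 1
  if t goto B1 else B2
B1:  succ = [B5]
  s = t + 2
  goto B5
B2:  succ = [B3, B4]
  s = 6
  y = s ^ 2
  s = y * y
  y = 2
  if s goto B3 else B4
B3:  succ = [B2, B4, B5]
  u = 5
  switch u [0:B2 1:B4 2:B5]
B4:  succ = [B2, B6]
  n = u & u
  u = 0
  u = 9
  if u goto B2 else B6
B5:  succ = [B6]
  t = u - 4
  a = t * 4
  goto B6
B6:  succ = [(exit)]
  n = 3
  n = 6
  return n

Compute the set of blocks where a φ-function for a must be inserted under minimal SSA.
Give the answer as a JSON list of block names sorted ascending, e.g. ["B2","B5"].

idom tree: B1←B0 B2←B0 B3←B2 B4←B2 B5←B0 B6←B0
Dom at joins:
  B2: preds {B0,B3,B4}: {B0} ∩ {B0,B2,B3} ∩ {B0,B2,B4} = {B0}; idom=B0
  B4: preds {B2,B3}: {B0,B2} ∩ {B0,B2,B3} = {B0,B2}; idom=B2
  B5: preds {B1,B3}: {B0,B1} ∩ {B0,B2,B3} = {B0}; idom=B0
  B6: preds {B4,B5}: {B0,B2,B4} ∩ {B0,B5} = {B0}; idom=B0

DF walk-up:
  B2←B0: walk · to B0
  B2←B3: walk B3→B2 to B0
  B2←B4: walk B4→B2 to B0
  B4←B2: walk · to B2
  B4←B3: walk B3 to B2
  B5←B1: walk B1 to B0
  B5←B3: walk B3→B2 to B0
  B6←B4: walk B4→B2 to B0
  B6←B5: walk B5 to B0
  B0: DF=∅
  B1: DF={B5}
  B2: DF={B2,B5,B6}
  B3: DF={B2,B4,B5}
  B4: DF={B2,B6}
  B5: DF={B6}
  B6: DF=∅

φ for a: defs {B5}
  DF⁺ = {B6}

Answer: ["B6"]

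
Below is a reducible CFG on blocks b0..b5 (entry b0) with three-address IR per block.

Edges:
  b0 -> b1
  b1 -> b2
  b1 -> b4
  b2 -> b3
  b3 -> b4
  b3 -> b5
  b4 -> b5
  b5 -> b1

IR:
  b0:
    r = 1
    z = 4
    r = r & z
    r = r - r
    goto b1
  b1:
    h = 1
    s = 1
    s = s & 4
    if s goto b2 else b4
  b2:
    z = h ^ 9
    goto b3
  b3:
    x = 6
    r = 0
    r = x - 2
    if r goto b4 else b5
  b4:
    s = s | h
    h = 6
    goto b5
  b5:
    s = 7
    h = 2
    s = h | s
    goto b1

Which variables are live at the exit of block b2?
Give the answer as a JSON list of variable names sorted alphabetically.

Answer: ["h", "s"]

Analysis:
Block summaries:
  b0: {r,z} / ∅
  b1: {h,s} / ∅
  b2: {z} / {h}
  b3: {r,x} / ∅
  b4: {h,s} / {h,s}
  b5: {h,s} / ∅

Live sets:
  b0: in=∅ out=∅
  b1: in=∅ out={h,s}
  b2: in={h,s} out={h,s}
  b3: in={h,s} out={h,s}
  b4: in={h,s} out=∅
  b5: in=∅ out=∅

live-out(b2) = ["h", "s"]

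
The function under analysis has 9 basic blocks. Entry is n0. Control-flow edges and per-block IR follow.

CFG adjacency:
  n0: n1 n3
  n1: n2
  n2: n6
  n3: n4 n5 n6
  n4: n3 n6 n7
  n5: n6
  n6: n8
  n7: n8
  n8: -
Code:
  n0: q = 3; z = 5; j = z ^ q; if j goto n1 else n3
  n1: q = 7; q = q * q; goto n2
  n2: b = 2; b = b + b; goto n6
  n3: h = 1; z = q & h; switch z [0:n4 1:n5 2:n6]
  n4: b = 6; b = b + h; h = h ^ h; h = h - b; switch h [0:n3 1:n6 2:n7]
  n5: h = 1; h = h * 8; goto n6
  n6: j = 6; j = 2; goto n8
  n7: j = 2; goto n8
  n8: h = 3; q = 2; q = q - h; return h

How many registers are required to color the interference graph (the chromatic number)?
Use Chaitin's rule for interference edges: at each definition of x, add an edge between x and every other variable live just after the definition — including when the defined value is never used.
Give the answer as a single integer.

Answer: 3

Derivation:
Block summaries:
  n0: {j,q,z} / ∅
  n1: {q} / ∅
  n2: {b} / ∅
  n3: {h,z} / {q}
  n4: {b,h} / {h}
  n5: {h} / ∅
  n6: {j} / ∅
  n7: {j} / ∅
  n8: {h,q} / ∅

Backward fixpoint:
  n0 li=∅ lo={q}
  n1 li=∅ lo=∅
  n2 li=∅ lo=∅
  n3 li={q} lo={h,q}
  n4 li={h,q} lo={q}
  n5 li=∅ lo=∅
  n6 li=∅ lo=∅
  n7 li=∅ lo=∅
  n8 li=∅ lo=∅

Interference:
  b↔{h,q}
  h↔{b,q,z}
  j↔{q}
  q↔{b,h,j,z}
  z↔{h,q}

Registers:
  lower bound: {b,h,q} mutually conflict ⇒ χ ≥ 3
  3-colouring: r0={q}  r1={h,j}  r2={b,z}
  χ = 3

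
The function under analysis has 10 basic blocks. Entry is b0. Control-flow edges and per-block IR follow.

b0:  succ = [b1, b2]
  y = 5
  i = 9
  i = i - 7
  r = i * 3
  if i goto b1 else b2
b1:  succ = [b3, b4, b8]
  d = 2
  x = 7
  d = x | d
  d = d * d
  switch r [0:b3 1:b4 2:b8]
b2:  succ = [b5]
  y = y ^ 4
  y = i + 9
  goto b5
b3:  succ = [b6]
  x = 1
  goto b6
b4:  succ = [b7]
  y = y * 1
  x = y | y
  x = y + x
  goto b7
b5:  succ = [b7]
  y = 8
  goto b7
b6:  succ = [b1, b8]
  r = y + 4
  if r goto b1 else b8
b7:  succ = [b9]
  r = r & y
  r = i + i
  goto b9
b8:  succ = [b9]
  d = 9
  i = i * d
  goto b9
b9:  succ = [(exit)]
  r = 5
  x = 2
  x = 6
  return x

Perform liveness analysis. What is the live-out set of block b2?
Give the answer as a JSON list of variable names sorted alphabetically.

Answer: ["i", "r"]

Working:
Per-block:
  b0: {i,r,y} / ∅
  b1: {d,x} / {r}
  b2: {y} / {i,y}
  b3: {x} / ∅
  b4: {x,y} / {y}
  b5: {y} / ∅
  b6: {r} / {y}
  b7: {r} / {i,r,y}
  b8: {d,i} / {i}
  b9: {r,x} / ∅

Liveness:
  b0: in=∅ out={i,r,y}
  b1: in={i,r,y} out={i,r,y}
  b2: in={i,r,y} out={i,r}
  b3: in={i,y} out={i,y}
  b4: in={i,r,y} out={i,r,y}
  b5: in={i,r} out={i,r,y}
  b6: in={i,y} out={i,r,y}
  b7: in={i,r,y} out=∅
  b8: in={i} out=∅
  b9: in=∅ out=∅

live-out(b2) = ["i", "r"]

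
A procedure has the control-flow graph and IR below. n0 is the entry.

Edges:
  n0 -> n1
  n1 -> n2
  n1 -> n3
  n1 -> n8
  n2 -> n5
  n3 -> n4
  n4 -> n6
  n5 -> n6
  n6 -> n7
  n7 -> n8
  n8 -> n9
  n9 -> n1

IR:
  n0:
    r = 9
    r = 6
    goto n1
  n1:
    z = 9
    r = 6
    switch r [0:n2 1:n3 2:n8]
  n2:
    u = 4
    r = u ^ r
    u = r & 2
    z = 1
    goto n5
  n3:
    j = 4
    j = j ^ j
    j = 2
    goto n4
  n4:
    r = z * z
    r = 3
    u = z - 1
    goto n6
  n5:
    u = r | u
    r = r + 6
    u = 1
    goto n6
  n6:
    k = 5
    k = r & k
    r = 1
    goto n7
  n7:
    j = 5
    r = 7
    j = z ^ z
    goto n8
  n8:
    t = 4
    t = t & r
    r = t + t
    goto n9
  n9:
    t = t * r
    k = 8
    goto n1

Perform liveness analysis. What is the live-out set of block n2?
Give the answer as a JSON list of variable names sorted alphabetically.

Answer: ["r", "u", "z"]

Derivation:
def/use:
  n0: {r} / ∅
  n1: {r,z} / ∅
  n2: {r,u,z} / {r}
  n3: {j} / ∅
  n4: {r,u} / {z}
  n5: {r,u} / {r,u}
  n6: {k,r} / {r}
  n7: {j,r} / {z}
  n8: {r,t} / {r}
  n9: {k,t} / {r,t}

Liveness:
  n0: in=∅ out=∅
  n1: in=∅ out={r,z}
  n2: in={r} out={r,u,z}
  n3: in={z} out={z}
  n4: in={z} out={r,z}
  n5: in={r,u,z} out={r,z}
  n6: in={r,z} out={z}
  n7: in={z} out={r}
  n8: in={r} out={r,t}
  n9: in={r,t} out=∅

live-out(n2) = ["r", "u", "z"]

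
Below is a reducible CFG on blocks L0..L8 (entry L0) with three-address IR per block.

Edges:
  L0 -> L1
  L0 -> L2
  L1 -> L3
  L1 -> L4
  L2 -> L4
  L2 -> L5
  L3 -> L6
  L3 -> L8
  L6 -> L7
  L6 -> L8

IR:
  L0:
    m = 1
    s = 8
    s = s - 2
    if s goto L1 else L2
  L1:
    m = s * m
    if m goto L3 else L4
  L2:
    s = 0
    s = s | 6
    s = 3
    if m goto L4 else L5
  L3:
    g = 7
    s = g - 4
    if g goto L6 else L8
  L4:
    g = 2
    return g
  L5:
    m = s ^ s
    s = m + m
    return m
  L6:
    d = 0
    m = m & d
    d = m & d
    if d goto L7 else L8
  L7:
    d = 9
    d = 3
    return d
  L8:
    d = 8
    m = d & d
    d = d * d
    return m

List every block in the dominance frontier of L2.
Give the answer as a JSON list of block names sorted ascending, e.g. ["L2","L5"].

idom tree: L1←L0 L2←L0 L3←L1 L4←L0 L5←L2 L6←L3 L7←L6 L8←L3
Dom∩ at merges:
  L4: preds {L1,L2}: {L0,L1} ∩ {L0,L2} = {L0}; idom=L0
  L8: preds {L3,L6}: {L0,L1,L3} ∩ {L0,L1,L3,L6} = {L0,L1,L3}; idom=L3

DF walk-up:
  join L4 pred L1: L1 stop@L0
  join L4 pred L2: L2 stop@L0
  join L8 pred L3: · stop@L3
  join L8 pred L6: L6 stop@L3
  L0: DF=∅
  L1: DF={L4}
  L2: DF={L4}
  L3: DF=∅
  L4: DF=∅
  L5: DF=∅
  L6: DF={L8}
  L7: DF=∅
  L8: DF=∅

DF(L2) = ["L4"]

Answer: ["L4"]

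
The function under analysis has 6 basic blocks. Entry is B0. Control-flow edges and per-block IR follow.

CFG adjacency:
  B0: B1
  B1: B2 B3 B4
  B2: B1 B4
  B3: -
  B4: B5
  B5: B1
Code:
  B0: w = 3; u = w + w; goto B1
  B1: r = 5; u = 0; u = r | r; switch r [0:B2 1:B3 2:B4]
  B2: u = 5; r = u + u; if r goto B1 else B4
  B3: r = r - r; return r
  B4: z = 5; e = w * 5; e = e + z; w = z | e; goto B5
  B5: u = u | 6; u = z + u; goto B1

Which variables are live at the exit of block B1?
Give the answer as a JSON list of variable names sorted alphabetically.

Answer: ["r", "u", "w"]

Working:
Block summaries:
  B0: def={u,w} ue=∅
  B1: def={r,u} ue=∅
  B2: def={r,u} ue=∅
  B3: def={r} ue={r}
  B4: def={e,w,z} ue={w}
  B5: def={u} ue={u,z}

Liveness:
  B0 li=∅ lo={w}
  B1 li={w} lo={r,u,w}
  B2 li={w} lo={u,w}
  B3 li={r} lo=∅
  B4 li={u,w} lo={u,w,z}
  B5 li={u,w,z} lo={w}

live-out(B1) = ["r", "u", "w"]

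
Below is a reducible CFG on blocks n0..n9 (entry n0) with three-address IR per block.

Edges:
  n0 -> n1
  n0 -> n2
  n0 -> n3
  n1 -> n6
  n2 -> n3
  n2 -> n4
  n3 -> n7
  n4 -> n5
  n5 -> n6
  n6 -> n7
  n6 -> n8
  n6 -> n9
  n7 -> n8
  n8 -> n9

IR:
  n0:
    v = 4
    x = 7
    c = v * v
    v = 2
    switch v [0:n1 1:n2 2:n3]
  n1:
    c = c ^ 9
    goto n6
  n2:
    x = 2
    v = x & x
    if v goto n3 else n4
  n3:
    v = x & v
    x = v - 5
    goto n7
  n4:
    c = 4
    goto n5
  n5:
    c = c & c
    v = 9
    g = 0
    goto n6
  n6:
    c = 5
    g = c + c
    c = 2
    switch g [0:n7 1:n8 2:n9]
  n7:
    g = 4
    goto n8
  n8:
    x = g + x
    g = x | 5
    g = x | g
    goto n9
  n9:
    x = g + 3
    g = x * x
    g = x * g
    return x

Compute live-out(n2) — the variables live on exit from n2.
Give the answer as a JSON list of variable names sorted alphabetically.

Per-block:
  n0: {c,v,x} / ∅
  n1: {c} / {c}
  n2: {v,x} / ∅
  n3: {v,x} / {v,x}
  n4: {c} / ∅
  n5: {c,g,v} / {c}
  n6: {c,g} / ∅
  n7: {g} / ∅
  n8: {g,x} / {g,x}
  n9: {g,x} / {g}

Backward fixpoint:
  n0 li=∅ lo={c,v,x}
  n1 li={c,x} lo={x}
  n2 li=∅ lo={v,x}
  n3 li={v,x} lo={x}
  n4 li={x} lo={c,x}
  n5 li={c,x} lo={x}
  n6 li={x} lo={g,x}
  n7 li={x} lo={g,x}
  n8 li={g,x} lo={g}
  n9 li={g} lo=∅

live-out(n2) = ["v", "x"]

Answer: ["v", "x"]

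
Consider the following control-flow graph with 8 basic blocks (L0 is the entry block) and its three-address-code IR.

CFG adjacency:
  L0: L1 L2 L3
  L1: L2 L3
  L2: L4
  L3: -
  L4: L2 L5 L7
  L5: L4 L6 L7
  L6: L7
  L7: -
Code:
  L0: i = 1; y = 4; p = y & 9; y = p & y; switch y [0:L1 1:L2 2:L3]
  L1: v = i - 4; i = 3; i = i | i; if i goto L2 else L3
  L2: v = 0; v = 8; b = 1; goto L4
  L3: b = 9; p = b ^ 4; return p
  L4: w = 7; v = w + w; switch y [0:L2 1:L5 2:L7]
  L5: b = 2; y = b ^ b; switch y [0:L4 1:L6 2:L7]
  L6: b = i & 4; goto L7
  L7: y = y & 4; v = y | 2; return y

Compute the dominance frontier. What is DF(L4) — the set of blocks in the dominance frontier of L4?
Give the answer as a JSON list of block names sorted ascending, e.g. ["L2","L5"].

Answer: ["L2", "L4"]

Analysis:
idom tree: L1←L0 L2←L0 L3←L0 L4←L2 L5←L4 L6←L5 L7←L4
Dom∩ at merges:
  L2: preds {L0,L1,L4}: {L0} ∩ {L0,L1} ∩ {L0,L2,L4} = {L0}; idom=L0
  L3: preds {L0,L1}: {L0} ∩ {L0,L1} = {L0}; idom=L0
  L4: preds {L2,L5}: {L0,L2} ∩ {L0,L2,L4,L5} = {L0,L2}; idom=L2
  L7: preds {L4,L5,L6}: {L0,L2,L4} ∩ {L0,L2,L4,L5} ∩ {L0,L2,L4,L5,L6} = {L0,L2,L4}; idom=L4

DF derivation:
  join L2 pred L0: · stop@L0
  join L2 pred L1: L1 stop@L0
  join L2 pred L4: L4→L2 stop@L0
  join L3 pred L0: · stop@L0
  join L3 pred L1: L1 stop@L0
  join L4 pred L2: · stop@L2
  join L4 pred L5: L5→L4 stop@L2
  join L7 pred L4: · stop@L4
  join L7 pred L5: L5 stop@L4
  join L7 pred L6: L6→L5 stop@L4
  L0 → ∅
  L1 → {L2,L3}
  L2 → {L2}
  L3 → ∅
  L4 → {L2,L4}
  L5 → {L4,L7}
  L6 → {L7}
  L7 → ∅

DF(L4) = ["L2", "L4"]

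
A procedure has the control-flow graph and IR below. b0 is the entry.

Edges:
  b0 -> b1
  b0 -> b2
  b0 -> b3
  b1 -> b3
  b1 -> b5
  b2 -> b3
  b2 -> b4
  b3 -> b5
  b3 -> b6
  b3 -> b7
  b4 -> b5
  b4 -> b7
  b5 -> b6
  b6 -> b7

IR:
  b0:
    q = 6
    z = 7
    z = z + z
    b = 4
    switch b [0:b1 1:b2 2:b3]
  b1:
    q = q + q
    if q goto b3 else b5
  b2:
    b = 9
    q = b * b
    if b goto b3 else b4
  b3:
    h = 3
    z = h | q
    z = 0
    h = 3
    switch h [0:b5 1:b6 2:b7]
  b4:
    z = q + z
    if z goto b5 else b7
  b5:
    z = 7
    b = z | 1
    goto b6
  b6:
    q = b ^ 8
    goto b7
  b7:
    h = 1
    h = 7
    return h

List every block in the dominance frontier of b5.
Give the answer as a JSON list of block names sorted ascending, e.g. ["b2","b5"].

idom tree: b1←b0 b2←b0 b3←b0 b4←b2 b5←b0 b6←b0 b7←b0
Dom∩ at merges:
  b3: preds {b0,b1,b2}: {b0} ∩ {b0,b1} ∩ {b0,b2} = {b0}; idom=b0
  b5: preds {b1,b3,b4}: {b0,b1} ∩ {b0,b3} ∩ {b0,b2,b4} = {b0}; idom=b0
  b6: preds {b3,b5}: {b0,b3} ∩ {b0,b5} = {b0}; idom=b0
  b7: preds {b3,b4,b6}: {b0,b3} ∩ {b0,b2,b4} ∩ {b0,b6} = {b0}; idom=b0

DF derivation:
  b3←b0: walk · to b0
  b3←b1: walk b1 to b0
  b3←b2: walk b2 to b0
  b5←b1: walk b1 to b0
  b5←b3: walk b3 to b0
  b5←b4: walk b4→b2 to b0
  b6←b3: walk b3 to b0
  b6←b5: walk b5 to b0
  b7←b3: walk b3 to b0
  b7←b4: walk b4→b2 to b0
  b7←b6: walk b6 to b0
  b0 → ∅
  b1 → {b3,b5}
  b2 → {b3,b5,b7}
  b3 → {b5,b6,b7}
  b4 → {b5,b7}
  b5 → {b6}
  b6 → {b7}
  b7 → ∅

DF(b5) = ["b6"]

Answer: ["b6"]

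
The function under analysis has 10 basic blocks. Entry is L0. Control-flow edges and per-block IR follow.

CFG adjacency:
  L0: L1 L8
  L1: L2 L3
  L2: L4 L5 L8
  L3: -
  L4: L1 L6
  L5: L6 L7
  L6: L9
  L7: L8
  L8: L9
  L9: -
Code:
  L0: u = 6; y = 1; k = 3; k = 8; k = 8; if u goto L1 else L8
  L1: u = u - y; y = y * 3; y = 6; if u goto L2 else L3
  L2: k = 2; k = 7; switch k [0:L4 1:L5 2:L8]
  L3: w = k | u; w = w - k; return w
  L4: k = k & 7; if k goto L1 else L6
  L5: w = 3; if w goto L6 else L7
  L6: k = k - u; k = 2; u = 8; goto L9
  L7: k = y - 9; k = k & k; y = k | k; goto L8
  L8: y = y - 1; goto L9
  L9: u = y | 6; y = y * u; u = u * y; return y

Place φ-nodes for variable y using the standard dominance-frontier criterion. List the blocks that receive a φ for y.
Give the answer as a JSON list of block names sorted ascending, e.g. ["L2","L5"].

idom tree: L1←L0 L2←L1 L3←L1 L4←L2 L5←L2 L6←L2 L7←L5 L8←L0 L9←L0
Join-block Dom:
  L1: preds {L0,L4}: {L0} ∩ {L0,L1,L2,L4} = {L0}; idom=L0
  L6: preds {L4,L5}: {L0,L1,L2,L4} ∩ {L0,L1,L2,L5} = {L0,L1,L2}; idom=L2
  L8: preds {L0,L2,L7}: {L0} ∩ {L0,L1,L2} ∩ {L0,L1,L2,L5,L7} = {L0}; idom=L0
  L9: preds {L6,L8}: {L0,L1,L2,L6} ∩ {L0,L8} = {L0}; idom=L0

DF walk-up:
  L1←L0: walk · to L0
  L1←L4: walk L4→L2→L1 to L0
  L6←L4: walk L4 to L2
  L6←L5: walk L5 to L2
  L8←L0: walk · to L0
  L8←L2: walk L2→L1 to L0
  L8←L7: walk L7→L5→L2→L1 to L0
  L9←L6: walk L6→L2→L1 to L0
  L9←L8: walk L8 to L0
  L0: DF=∅
  L1: DF={L1,L8,L9}
  L2: DF={L1,L8,L9}
  L3: DF=∅
  L4: DF={L1,L6}
  L5: DF={L6,L8}
  L6: DF={L9}
  L7: DF={L8}
  L8: DF={L9}
  L9: DF=∅

φ for y: defs {L0,L1,L7,L8,L9}
  DF⁺ = {L1,L8,L9}

Answer: ["L1", "L8", "L9"]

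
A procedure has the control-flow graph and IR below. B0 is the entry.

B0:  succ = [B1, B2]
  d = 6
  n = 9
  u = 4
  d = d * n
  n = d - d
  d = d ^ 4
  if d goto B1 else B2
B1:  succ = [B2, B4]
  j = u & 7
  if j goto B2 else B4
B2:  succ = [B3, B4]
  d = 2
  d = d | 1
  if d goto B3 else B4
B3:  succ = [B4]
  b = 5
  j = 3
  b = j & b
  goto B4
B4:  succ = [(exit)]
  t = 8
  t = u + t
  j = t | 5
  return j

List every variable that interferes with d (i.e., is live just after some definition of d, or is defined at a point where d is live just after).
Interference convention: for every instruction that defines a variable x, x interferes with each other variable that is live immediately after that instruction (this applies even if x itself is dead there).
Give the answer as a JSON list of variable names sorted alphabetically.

Answer: ["n", "u"]

Working:
Per-block:
  B0: def={d,n,u} ue=∅
  B1: def={j} ue={u}
  B2: def={d} ue=∅
  B3: def={b,j} ue=∅
  B4: def={j,t} ue={u}

Backward fixpoint:
  B0 li=∅ lo={u}
  B1 li={u} lo={u}
  B2 li={u} lo={u}
  B3 li={u} lo={u}
  B4 li={u} lo=∅

Interference:
  b — {j,u}
  d — {n,u}
  j — {b,u}
  n — {d,u}
  t — {u}
  u — {b,d,j,n,t}

N(d) = ["n", "u"]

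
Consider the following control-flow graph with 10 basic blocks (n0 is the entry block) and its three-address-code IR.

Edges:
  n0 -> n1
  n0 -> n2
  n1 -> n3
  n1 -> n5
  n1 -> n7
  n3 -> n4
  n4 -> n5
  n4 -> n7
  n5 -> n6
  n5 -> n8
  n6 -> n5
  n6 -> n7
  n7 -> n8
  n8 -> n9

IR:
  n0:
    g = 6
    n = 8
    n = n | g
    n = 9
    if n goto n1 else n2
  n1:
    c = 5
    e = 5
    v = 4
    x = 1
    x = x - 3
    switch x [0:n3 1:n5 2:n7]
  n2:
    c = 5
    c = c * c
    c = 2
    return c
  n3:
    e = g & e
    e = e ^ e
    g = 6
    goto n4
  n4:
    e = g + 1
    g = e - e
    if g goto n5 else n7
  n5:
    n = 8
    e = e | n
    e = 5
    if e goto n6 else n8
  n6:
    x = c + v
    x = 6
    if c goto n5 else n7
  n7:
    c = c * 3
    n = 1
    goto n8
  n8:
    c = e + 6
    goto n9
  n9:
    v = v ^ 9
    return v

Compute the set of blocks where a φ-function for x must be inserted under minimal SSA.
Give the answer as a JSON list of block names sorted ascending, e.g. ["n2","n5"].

Answer: ["n5", "n7", "n8"]

Derivation:
idom tree: n1←n0 n2←n0 n3←n1 n4←n3 n5←n1 n6←n5 n7←n1 n8←n1 n9←n8
Dom at joins:
  n5: preds {n1,n4,n6}: {n0,n1} ∩ {n0,n1,n3,n4} ∩ {n0,n1,n5,n6} = {n0,n1}; idom=n1
  n7: preds {n1,n4,n6}: {n0,n1} ∩ {n0,n1,n3,n4} ∩ {n0,n1,n5,n6} = {n0,n1}; idom=n1
  n8: preds {n5,n7}: {n0,n1,n5} ∩ {n0,n1,n7} = {n0,n1}; idom=n1

DF walk-up:
  n5←n1: walk · to n1
  n5←n4: walk n4→n3 to n1
  n5←n6: walk n6→n5 to n1
  n7←n1: walk · to n1
  n7←n4: walk n4→n3 to n1
  n7←n6: walk n6→n5 to n1
  n8←n5: walk n5 to n1
  n8←n7: walk n7 to n1
  DF(n0)=∅
  DF(n1)=∅
  DF(n2)=∅
  DF(n3)={n5,n7}
  DF(n4)={n5,n7}
  DF(n5)={n5,n7,n8}
  DF(n6)={n5,n7}
  DF(n7)={n8}
  DF(n8)=∅
  DF(n9)=∅

φ for x: defs {n1,n6}
  DF⁺ = {n5,n7,n8}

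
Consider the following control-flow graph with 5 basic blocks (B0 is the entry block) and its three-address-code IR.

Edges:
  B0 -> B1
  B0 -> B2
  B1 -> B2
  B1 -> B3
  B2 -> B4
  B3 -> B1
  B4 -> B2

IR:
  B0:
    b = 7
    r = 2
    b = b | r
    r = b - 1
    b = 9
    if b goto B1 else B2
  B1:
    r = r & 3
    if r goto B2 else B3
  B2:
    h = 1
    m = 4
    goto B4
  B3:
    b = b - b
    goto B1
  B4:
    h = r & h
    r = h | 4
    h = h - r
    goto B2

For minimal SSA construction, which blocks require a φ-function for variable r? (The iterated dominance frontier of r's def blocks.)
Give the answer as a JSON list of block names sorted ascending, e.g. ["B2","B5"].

idom tree: B1←B0 B2←B0 B3←B1 B4←B2
Dom∩ at merges:
  B1: preds {B0,B3}: {B0} ∩ {B0,B1,B3} = {B0}; idom=B0
  B2: preds {B0,B1,B4}: {B0} ∩ {B0,B1} ∩ {B0,B2,B4} = {B0}; idom=B0

DF walk-up:
  B1←B0: walk · to B0
  B1←B3: walk B3→B1 to B0
  B2←B0: walk · to B0
  B2←B1: walk B1 to B0
  B2←B4: walk B4→B2 to B0
  DF(B0)=∅
  DF(B1)={B1,B2}
  DF(B2)={B2}
  DF(B3)={B1}
  DF(B4)={B2}

φ for r: defs {B0,B1,B4}
  DF⁺ = {B1,B2}

Answer: ["B1", "B2"]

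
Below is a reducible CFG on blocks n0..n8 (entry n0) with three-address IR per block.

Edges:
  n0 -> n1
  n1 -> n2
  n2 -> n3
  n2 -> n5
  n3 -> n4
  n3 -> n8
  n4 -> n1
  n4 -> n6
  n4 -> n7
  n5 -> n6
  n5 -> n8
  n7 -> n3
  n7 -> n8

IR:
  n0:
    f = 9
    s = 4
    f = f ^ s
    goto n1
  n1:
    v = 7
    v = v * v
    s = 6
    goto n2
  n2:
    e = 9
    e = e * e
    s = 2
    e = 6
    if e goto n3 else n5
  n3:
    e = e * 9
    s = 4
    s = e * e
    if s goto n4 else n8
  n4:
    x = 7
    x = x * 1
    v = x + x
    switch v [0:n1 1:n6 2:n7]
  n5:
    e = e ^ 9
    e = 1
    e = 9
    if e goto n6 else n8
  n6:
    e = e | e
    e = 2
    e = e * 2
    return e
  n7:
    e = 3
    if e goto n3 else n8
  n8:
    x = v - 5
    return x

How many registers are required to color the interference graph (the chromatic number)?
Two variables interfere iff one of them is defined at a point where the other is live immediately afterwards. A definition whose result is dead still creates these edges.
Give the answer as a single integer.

Answer: 3

Working:
Block summaries:
  n0: def={f,s} ue=∅
  n1: def={s,v} ue=∅
  n2: def={e,s} ue=∅
  n3: def={e,s} ue={e}
  n4: def={v,x} ue=∅
  n5: def={e} ue={e}
  n6: def={e} ue={e}
  n7: def={e} ue=∅
  n8: def={x} ue={v}

Live sets:
  live n0: ∅→∅
  live n1: ∅→{v}
  live n2: {v}→{e,v}
  live n3: {e,v}→{e,v}
  live n4: {e}→{e,v}
  live n5: {e,v}→{e,v}
  live n6: {e}→∅
  live n7: {v}→{e,v}
  live n8: {v}→∅

Interfere edges:
  e — {s,v,x}
  f — {s}
  s — {e,f,v}
  v — {e,s}
  x — {e}

Colouring:
  {e,s,v} pairwise interfere (3-clique) ⇒ χ ≥ 3
  assign e→r0 f→r0 s→r1 v→r2 x→r1 — no edge inside a register ⇒ χ ≤ 3
  χ = 3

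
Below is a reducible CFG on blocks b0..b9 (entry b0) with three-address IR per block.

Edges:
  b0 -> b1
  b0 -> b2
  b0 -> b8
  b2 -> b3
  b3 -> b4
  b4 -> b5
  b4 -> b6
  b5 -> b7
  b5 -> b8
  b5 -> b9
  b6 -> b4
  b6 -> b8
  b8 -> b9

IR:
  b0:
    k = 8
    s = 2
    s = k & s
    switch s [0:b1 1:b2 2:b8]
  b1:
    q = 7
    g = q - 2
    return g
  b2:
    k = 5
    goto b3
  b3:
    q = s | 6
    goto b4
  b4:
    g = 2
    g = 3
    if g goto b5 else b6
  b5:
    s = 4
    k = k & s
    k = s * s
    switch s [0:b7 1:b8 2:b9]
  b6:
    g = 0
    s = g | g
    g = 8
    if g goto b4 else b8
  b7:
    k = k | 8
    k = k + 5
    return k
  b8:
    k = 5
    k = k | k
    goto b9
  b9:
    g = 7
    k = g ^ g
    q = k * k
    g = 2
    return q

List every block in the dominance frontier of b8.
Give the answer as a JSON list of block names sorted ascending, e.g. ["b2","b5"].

idom tree: b1←b0 b2←b0 b3←b2 b4←b3 b5←b4 b6←b4 b7←b5 b8←b0 b9←b0
Join-block Dom:
  b4: preds {b3,b6}: {b0,b2,b3} ∩ {b0,b2,b3,b4,b6} = {b0,b2,b3}; idom=b3
  b8: preds {b0,b5,b6}: {b0} ∩ {b0,b2,b3,b4,b5} ∩ {b0,b2,b3,b4,b6} = {b0}; idom=b0
  b9: preds {b5,b8}: {b0,b2,b3,b4,b5} ∩ {b0,b8} = {b0}; idom=b0

DF walk-up:
  b4←b3: walk · to b3
  b4←b6: walk b6→b4 to b3
  b8←b0: walk · to b0
  b8←b5: walk b5→b4→b3→b2 to b0
  b8←b6: walk b6→b4→b3→b2 to b0
  b9←b5: walk b5→b4→b3→b2 to b0
  b9←b8: walk b8 to b0
  DF(b0)=∅
  DF(b1)=∅
  DF(b2)={b8,b9}
  DF(b3)={b8,b9}
  DF(b4)={b4,b8,b9}
  DF(b5)={b8,b9}
  DF(b6)={b4,b8}
  DF(b7)=∅
  DF(b8)={b9}
  DF(b9)=∅

DF(b8) = ["b9"]

Answer: ["b9"]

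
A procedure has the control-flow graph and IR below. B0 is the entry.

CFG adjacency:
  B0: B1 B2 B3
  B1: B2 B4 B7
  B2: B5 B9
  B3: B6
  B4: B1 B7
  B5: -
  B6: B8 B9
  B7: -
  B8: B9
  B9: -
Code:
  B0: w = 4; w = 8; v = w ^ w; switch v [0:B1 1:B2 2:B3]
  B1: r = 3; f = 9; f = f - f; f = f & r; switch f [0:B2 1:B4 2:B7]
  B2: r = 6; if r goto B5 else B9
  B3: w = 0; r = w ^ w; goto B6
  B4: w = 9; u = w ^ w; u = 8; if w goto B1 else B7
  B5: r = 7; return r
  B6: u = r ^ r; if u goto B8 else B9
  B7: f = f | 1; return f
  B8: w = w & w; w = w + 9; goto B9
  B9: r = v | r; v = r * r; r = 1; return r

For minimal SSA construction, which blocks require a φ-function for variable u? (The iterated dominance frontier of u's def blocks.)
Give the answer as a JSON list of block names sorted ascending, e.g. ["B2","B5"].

idom tree: B1←B0 B2←B0 B3←B0 B4←B1 B5←B2 B6←B3 B7←B1 B8←B6 B9←B0
Join-block Dom:
  B1: preds {B0,B4}: {B0} ∩ {B0,B1,B4} = {B0}; idom=B0
  B2: preds {B0,B1}: {B0} ∩ {B0,B1} = {B0}; idom=B0
  B7: preds {B1,B4}: {B0,B1} ∩ {B0,B1,B4} = {B0,B1}; idom=B1
  B9: preds {B2,B6,B8}: {B0,B2} ∩ {B0,B3,B6} ∩ {B0,B3,B6,B8} = {B0}; idom=B0

Frontier:
  join B1 pred B0: · stop@B0
  join B1 pred B4: B4→B1 stop@B0
  join B2 pred B0: · stop@B0
  join B2 pred B1: B1 stop@B0
  join B7 pred B1: · stop@B1
  join B7 pred B4: B4 stop@B1
  join B9 pred B2: B2 stop@B0
  join B9 pred B6: B6→B3 stop@B0
  join B9 pred B8: B8→B6→B3 stop@B0
  B0: DF=∅
  B1: DF={B1,B2}
  B2: DF={B9}
  B3: DF={B9}
  B4: DF={B1,B7}
  B5: DF=∅
  B6: DF={B9}
  B7: DF=∅
  B8: DF={B9}
  B9: DF=∅

φ for u: defs {B4,B6}
  DF⁺ = {B1,B2,B7,B9}

Answer: ["B1", "B2", "B7", "B9"]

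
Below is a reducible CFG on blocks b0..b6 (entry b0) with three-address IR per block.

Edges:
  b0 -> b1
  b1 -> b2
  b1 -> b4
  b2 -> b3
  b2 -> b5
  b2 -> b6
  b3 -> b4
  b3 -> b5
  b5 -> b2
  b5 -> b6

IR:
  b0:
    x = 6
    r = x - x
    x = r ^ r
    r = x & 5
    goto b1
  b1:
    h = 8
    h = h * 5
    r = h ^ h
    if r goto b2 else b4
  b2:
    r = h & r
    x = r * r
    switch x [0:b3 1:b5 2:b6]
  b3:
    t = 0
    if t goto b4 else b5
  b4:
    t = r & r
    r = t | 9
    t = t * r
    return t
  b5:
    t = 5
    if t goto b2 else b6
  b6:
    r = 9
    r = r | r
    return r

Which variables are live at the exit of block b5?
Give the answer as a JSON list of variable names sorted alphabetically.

def/use:
  b0 def {r,x} use ∅
  b1 def {h,r} use ∅
  b2 def {r,x} use {h,r}
  b3 def {t} use ∅
  b4 def {r,t} use {r}
  b5 def {t} use ∅
  b6 def {r} use ∅

Liveness:
  live b0: ∅→∅
  live b1: ∅→{h,r}
  live b2: {h,r}→{h,r}
  live b3: {h,r}→{h,r}
  live b4: {r}→∅
  live b5: {h,r}→{h,r}
  live b6: ∅→∅

live-out(b5) = ["h", "r"]

Answer: ["h", "r"]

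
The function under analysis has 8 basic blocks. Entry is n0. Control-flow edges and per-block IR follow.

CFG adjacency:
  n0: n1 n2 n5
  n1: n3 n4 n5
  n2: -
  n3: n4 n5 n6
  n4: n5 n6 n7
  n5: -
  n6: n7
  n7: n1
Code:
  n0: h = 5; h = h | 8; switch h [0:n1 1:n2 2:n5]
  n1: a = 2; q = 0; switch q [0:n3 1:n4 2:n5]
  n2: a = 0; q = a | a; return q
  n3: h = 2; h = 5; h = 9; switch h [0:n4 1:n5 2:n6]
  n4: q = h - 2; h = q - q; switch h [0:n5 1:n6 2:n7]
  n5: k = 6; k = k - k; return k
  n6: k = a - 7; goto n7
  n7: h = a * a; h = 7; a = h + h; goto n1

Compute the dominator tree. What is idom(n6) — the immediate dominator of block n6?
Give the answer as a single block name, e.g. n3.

idom tree: n1←n0 n2←n0 n3←n1 n4←n1 n5←n0 n6←n1 n7←n1
Dom at joins:
  n1: preds {n0,n7}: {n0} ∩ {n0,n1,n7} = {n0}; idom=n0
  n4: preds {n1,n3}: {n0,n1} ∩ {n0,n1,n3} = {n0,n1}; idom=n1
  n5: preds {n0,n1,n3,n4}: {n0} ∩ {n0,n1} ∩ {n0,n1,n3} ∩ {n0,n1,n4} = {n0}; idom=n0
  n6: preds {n3,n4}: {n0,n1,n3} ∩ {n0,n1,n4} = {n0,n1}; idom=n1
  n7: preds {n4,n6}: {n0,n1,n4} ∩ {n0,n1,n6} = {n0,n1}; idom=n1

idom(n6) = n1

Answer: n1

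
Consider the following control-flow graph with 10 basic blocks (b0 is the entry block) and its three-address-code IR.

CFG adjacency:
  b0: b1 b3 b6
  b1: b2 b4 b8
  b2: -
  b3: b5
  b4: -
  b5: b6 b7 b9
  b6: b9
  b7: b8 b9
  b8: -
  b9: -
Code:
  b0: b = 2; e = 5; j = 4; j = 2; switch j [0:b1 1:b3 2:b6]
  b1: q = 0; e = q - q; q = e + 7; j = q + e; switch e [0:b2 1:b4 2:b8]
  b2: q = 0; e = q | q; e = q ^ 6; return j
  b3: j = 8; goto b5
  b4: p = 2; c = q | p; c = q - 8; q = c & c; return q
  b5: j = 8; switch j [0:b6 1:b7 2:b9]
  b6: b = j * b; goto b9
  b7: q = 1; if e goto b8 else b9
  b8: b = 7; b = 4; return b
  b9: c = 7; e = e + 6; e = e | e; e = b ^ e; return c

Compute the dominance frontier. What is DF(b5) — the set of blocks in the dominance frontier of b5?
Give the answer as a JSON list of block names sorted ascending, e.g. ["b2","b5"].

Answer: ["b6", "b8", "b9"]

Analysis:
idom tree: b1←b0 b2←b1 b3←b0 b4←b1 b5←b3 b6←b0 b7←b5 b8←b0 b9←b0
Dom∩ at merges:
  b6: preds {b0,b5}: {b0} ∩ {b0,b3,b5} = {b0}; idom=b0
  b8: preds {b1,b7}: {b0,b1} ∩ {b0,b3,b5,b7} = {b0}; idom=b0
  b9: preds {b5,b6,b7}: {b0,b3,b5} ∩ {b0,b6} ∩ {b0,b3,b5,b7} = {b0}; idom=b0

DF derivation:
  join b6 pred b0: · stop@b0
  join b6 pred b5: b5→b3 stop@b0
  join b8 pred b1: b1 stop@b0
  join b8 pred b7: b7→b5→b3 stop@b0
  join b9 pred b5: b5→b3 stop@b0
  join b9 pred b6: b6 stop@b0
  join b9 pred b7: b7→b5→b3 stop@b0
  b0: DF=∅
  b1: DF={b8}
  b2: DF=∅
  b3: DF={b6,b8,b9}
  b4: DF=∅
  b5: DF={b6,b8,b9}
  b6: DF={b9}
  b7: DF={b8,b9}
  b8: DF=∅
  b9: DF=∅

DF(b5) = ["b6", "b8", "b9"]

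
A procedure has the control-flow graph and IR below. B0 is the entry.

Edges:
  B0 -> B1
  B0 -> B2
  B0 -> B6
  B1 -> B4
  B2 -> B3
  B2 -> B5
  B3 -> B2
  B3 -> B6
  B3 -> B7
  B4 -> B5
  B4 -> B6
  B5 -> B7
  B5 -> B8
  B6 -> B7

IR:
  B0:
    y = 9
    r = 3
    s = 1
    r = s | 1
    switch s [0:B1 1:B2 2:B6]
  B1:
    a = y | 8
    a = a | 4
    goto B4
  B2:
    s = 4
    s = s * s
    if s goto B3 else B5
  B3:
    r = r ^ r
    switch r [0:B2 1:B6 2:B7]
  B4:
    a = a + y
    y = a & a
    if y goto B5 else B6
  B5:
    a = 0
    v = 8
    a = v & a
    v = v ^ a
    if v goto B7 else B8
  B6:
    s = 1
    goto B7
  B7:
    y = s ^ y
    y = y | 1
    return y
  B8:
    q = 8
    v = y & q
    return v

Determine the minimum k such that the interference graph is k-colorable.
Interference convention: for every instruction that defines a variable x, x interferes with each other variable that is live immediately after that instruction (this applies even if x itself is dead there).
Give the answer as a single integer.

Answer: 4

Working:
Per-block:
  B0 def {r,s,y} use ∅
  B1 def {a} use {y}
  B2 def {s} use ∅
  B3 def {r} use {r}
  B4 def {a,y} use {a,y}
  B5 def {a,v} use ∅
  B6 def {s} use ∅
  B7 def {y} use {s,y}
  B8 def {q,v} use {y}

Live sets:
  B0 li=∅ lo={r,s,y}
  B1 li={s,y} lo={a,s,y}
  B2 li={r,y} lo={r,s,y}
  B3 li={r,s,y} lo={r,s,y}
  B4 li={a,s,y} lo={s,y}
  B5 li={s,y} lo={s,y}
  B6 li={y} lo={s,y}
  B7 li={s,y} lo=∅
  B8 li={y} lo=∅

Interference:
  a: {s,v,y}
  q: {y}
  r: {s,y}
  s: {a,r,v,y}
  v: {a,s,y}
  y: {a,q,r,s,v}

Registers:
  lower bound: {a,s,v,y} mutually conflict ⇒ χ ≥ 4
  assign a→r2 q→r1 r→r2 s→r1 v→r3 y→r0 — no edge inside a register ⇒ χ ≤ 4
  χ = 4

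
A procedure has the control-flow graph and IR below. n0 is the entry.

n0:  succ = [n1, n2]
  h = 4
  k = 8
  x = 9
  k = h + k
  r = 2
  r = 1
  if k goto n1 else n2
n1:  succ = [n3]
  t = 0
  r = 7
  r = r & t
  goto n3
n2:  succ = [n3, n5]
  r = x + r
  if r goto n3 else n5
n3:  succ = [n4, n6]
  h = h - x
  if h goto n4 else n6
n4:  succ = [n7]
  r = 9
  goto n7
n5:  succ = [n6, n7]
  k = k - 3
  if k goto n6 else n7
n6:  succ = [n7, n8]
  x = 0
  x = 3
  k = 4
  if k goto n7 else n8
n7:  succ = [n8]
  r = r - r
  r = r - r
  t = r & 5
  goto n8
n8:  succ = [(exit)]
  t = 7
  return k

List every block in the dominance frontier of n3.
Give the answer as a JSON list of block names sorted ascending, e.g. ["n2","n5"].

Answer: ["n6", "n7"]

Derivation:
idom tree: n1←n0 n2←n0 n3←n0 n4←n3 n5←n2 n6←n0 n7←n0 n8←n0
Dom at joins:
  n3: preds {n1,n2}: {n0,n1} ∩ {n0,n2} = {n0}; idom=n0
  n6: preds {n3,n5}: {n0,n3} ∩ {n0,n2,n5} = {n0}; idom=n0
  n7: preds {n4,n5,n6}: {n0,n3,n4} ∩ {n0,n2,n5} ∩ {n0,n6} = {n0}; idom=n0
  n8: preds {n6,n7}: {n0,n6} ∩ {n0,n7} = {n0}; idom=n0

Frontier:
  n3←n1: walk n1 to n0
  n3←n2: walk n2 to n0
  n6←n3: walk n3 to n0
  n6←n5: walk n5→n2 to n0
  n7←n4: walk n4→n3 to n0
  n7←n5: walk n5→n2 to n0
  n7←n6: walk n6 to n0
  n8←n6: walk n6 to n0
  n8←n7: walk n7 to n0
  n0 → ∅
  n1 → {n3}
  n2 → {n3,n6,n7}
  n3 → {n6,n7}
  n4 → {n7}
  n5 → {n6,n7}
  n6 → {n7,n8}
  n7 → {n8}
  n8 → ∅

DF(n3) = ["n6", "n7"]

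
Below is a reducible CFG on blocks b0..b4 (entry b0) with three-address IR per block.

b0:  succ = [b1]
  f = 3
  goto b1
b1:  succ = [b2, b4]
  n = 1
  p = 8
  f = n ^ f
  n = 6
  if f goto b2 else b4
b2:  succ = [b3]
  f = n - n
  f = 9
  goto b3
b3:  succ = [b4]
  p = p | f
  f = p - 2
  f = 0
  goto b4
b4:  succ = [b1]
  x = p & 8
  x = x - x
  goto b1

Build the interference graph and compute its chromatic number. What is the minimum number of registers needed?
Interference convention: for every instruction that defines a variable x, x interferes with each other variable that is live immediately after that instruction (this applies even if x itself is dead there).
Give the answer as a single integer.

Answer: 3

Derivation:
def/use:
  b0: def={f} ue=∅
  b1: def={f,n,p} ue={f}
  b2: def={f} ue={n}
  b3: def={f,p} ue={f,p}
  b4: def={x} ue={p}

Liveness:
  live b0: ∅→{f}
  live b1: {f}→{f,n,p}
  live b2: {n,p}→{f,p}
  live b3: {f,p}→{f,p}
  live b4: {f,p}→{f}

Interference:
  f↔{n,p,x}
  n↔{f,p}
  p↔{f,n}
  x↔{f}

Registers:
  clique {f,n,p} ⇒ need ≥ 3
  assign f→r0 n→r1 p→r2 x→r1 — no edge inside a register ⇒ χ ≤ 3
  χ = 3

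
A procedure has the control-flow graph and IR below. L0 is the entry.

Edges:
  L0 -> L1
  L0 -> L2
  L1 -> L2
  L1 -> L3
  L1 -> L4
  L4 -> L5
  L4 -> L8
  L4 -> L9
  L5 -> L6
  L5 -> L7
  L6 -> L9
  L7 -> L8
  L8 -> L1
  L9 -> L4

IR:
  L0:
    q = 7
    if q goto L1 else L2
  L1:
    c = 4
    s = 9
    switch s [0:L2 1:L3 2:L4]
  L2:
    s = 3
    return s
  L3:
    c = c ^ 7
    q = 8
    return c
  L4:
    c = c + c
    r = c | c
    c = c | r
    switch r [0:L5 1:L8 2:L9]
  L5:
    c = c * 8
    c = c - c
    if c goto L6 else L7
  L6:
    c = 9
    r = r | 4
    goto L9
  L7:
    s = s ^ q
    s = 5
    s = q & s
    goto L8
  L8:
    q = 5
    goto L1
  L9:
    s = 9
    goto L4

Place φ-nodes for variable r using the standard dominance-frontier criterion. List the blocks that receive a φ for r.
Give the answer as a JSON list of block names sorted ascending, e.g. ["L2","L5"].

Answer: ["L1", "L2", "L4", "L9"]

Derivation:
idom tree: L1←L0 L2←L0 L3←L1 L4←L1 L5←L4 L6←L5 L7←L5 L8←L4 L9←L4
Join-block Dom:
  L1: preds {L0,L8}: {L0} ∩ {L0,L1,L4,L8} = {L0}; idom=L0
  L2: preds {L0,L1}: {L0} ∩ {L0,L1} = {L0}; idom=L0
  L4: preds {L1,L9}: {L0,L1} ∩ {L0,L1,L4,L9} = {L0,L1}; idom=L1
  L8: preds {L4,L7}: {L0,L1,L4} ∩ {L0,L1,L4,L5,L7} = {L0,L1,L4}; idom=L4
  L9: preds {L4,L6}: {L0,L1,L4} ∩ {L0,L1,L4,L5,L6} = {L0,L1,L4}; idom=L4

DF walk-up:
  join L1 pred L0: · stop@L0
  join L1 pred L8: L8→L4→L1 stop@L0
  join L2 pred L0: · stop@L0
  join L2 pred L1: L1 stop@L0
  join L4 pred L1: · stop@L1
  join L4 pred L9: L9→L4 stop@L1
  join L8 pred L4: · stop@L4
  join L8 pred L7: L7→L5 stop@L4
  join L9 pred L4: · stop@L4
  join L9 pred L6: L6→L5 stop@L4
  L0 → ∅
  L1 → {L1,L2}
  L2 → ∅
  L3 → ∅
  L4 → {L1,L4}
  L5 → {L8,L9}
  L6 → {L9}
  L7 → {L8}
  L8 → {L1}
  L9 → {L4}

φ for r: defs {L4,L6}
  DF⁺ = {L1,L2,L4,L9}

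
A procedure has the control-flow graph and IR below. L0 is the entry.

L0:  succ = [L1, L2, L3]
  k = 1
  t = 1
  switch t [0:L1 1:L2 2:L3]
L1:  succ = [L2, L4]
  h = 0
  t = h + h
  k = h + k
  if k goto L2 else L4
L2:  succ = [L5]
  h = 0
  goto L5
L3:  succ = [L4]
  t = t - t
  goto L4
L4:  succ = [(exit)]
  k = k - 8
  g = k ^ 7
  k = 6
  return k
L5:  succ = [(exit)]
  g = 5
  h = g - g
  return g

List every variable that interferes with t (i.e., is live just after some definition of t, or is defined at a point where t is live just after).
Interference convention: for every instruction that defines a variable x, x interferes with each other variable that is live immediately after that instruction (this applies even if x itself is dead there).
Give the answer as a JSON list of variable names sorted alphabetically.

Answer: ["h", "k"]

Analysis:
def/use:
  L0: def={k,t} ue=∅
  L1: def={h,k,t} ue={k}
  L2: def={h} ue=∅
  L3: def={t} ue={t}
  L4: def={g,k} ue={k}
  L5: def={g,h} ue=∅

Backward fixpoint:
  live L0: ∅→{k,t}
  live L1: {k}→{k}
  live L2: ∅→∅
  live L3: {k,t}→{k}
  live L4: {k}→∅
  live L5: ∅→∅

Interference:
  g: {h}
  h: {g,k,t}
  k: {h,t}
  t: {h,k}

N(t) = ["h", "k"]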